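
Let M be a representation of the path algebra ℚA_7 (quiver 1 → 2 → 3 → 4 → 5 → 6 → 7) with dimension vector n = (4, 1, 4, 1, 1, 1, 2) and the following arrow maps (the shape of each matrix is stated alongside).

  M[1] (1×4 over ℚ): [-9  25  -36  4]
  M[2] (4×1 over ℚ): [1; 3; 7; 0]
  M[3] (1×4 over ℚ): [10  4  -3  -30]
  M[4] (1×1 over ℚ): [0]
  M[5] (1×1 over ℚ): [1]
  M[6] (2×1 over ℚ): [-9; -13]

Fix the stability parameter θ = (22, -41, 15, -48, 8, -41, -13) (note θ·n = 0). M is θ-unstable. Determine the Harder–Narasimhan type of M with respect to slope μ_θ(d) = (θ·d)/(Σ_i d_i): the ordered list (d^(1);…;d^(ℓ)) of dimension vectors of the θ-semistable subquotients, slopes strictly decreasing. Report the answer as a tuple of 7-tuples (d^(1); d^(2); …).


Barcode: M ≅ I[1,1]^3, I[1,4], I[3,3]^3, I[5,7], I[7,7]. HN layers by μ_θ (4 steps, strictly decreasing):
  μ^(1)=22; μ^(2)=15; μ^(3)=-13; μ^(4)=-33/2

((3, 0, 0, 0, 0, 0, 0); (0, 0, 3, 0, 0, 0, 0); (1, 1, 1, 1, 0, 0, 2); (0, 0, 0, 0, 1, 1, 0))


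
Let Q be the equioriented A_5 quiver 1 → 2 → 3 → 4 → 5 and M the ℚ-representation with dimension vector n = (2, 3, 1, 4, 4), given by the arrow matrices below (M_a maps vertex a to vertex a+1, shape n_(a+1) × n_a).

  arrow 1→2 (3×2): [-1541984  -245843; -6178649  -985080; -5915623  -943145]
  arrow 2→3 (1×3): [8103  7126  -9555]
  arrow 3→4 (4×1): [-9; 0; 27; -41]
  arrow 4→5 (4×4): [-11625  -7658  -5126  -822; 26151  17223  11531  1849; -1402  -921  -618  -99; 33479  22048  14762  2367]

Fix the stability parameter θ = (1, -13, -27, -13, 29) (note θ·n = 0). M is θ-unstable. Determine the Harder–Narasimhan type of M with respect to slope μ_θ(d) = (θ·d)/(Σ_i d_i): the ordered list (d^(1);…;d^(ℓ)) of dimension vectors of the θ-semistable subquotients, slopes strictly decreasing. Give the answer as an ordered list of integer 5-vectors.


Barcode: M ≅ I[1,2], I[1,5], I[2,2], I[4,5]^3. HN layers by μ_θ (3 steps, strictly decreasing):
  μ^(1)=29; μ^(2)=-6; μ^(3)=-13

((0, 0, 0, 0, 4); (1, 1, 0, 0, 0); (1, 2, 1, 4, 0))


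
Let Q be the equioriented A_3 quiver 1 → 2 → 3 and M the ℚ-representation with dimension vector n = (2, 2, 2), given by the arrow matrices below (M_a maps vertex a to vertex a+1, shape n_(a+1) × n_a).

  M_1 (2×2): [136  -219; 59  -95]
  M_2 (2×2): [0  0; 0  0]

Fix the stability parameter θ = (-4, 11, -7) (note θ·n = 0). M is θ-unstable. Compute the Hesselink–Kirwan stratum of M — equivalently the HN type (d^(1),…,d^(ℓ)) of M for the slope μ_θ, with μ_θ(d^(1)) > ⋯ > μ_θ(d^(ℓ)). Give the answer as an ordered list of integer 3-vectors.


Via rank(M_{q-1}∘⋯∘M_p): M ≅ I[1,2]^2, I[3,3]^2.
μ_θ-semistable layers: μ^(1)=11; μ^(2)=-4; μ^(3)=-7

((0, 2, 0); (2, 0, 0); (0, 0, 2))


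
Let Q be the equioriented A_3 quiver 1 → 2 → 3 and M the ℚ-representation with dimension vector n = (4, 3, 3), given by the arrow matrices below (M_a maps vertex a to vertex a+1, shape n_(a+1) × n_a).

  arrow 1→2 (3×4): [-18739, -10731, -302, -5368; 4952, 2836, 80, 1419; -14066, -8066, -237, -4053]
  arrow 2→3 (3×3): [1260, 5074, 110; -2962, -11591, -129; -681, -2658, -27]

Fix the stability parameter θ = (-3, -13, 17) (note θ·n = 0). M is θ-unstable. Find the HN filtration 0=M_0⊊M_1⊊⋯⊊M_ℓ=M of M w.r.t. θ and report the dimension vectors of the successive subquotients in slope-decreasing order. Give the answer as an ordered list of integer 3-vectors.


Barcode: M ≅ I[1,1], I[1,2], I[1,3]^2, I[3,3]. HN layers by μ_θ (3 steps, strictly decreasing):
  μ^(1)=17; μ^(2)=-3; μ^(3)=-8

((0, 0, 3); (1, 0, 0); (3, 3, 0))


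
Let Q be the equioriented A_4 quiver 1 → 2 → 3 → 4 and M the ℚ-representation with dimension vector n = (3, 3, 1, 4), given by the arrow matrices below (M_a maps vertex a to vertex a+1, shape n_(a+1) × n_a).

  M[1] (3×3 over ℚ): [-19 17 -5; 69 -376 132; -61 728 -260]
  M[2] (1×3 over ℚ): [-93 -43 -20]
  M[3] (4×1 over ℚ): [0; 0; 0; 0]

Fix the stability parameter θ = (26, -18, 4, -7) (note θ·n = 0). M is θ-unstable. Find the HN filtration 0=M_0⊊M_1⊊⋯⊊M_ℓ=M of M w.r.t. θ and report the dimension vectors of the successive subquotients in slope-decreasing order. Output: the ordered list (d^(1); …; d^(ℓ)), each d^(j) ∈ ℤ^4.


Interval decomposition of M: I[1,1], I[1,2], I[1,3], I[2,2], I[4,4]^4.
HN type (ℓ=4): μ^(1)=26; μ^(2)=4; μ^(3)=-7; μ^(4)=-18

((1, 0, 0, 0); (2, 2, 1, 0); (0, 0, 0, 4); (0, 1, 0, 0))


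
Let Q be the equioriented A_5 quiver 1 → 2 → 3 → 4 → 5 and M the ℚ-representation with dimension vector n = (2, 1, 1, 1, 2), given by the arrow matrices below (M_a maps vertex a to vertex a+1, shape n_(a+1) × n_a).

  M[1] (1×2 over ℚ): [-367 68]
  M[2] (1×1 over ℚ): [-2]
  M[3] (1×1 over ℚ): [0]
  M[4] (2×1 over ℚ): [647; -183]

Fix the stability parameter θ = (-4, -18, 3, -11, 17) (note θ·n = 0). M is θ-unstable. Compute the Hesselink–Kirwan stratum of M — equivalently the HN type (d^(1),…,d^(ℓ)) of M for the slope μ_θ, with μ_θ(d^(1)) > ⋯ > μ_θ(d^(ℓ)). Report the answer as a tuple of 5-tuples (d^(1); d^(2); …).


Via rank(M_{q-1}∘⋯∘M_p): M ≅ I[1,1], I[1,3], I[4,5], I[5,5].
μ_θ-semistable layers: μ^(1)=17; μ^(2)=3; μ^(3)=-4; μ^(4)=-11

((0, 0, 0, 0, 2); (0, 0, 1, 0, 0); (1, 0, 0, 0, 0); (1, 1, 0, 1, 0))


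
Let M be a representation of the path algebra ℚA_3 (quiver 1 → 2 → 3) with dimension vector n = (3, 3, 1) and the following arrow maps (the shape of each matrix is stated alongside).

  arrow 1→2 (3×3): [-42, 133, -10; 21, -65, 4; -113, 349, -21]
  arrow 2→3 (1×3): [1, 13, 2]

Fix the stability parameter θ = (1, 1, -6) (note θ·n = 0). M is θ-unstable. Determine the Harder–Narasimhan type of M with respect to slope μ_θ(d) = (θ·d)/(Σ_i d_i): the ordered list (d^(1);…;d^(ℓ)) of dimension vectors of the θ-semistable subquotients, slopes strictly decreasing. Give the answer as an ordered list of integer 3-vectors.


Via rank(M_{q-1}∘⋯∘M_p): M ≅ I[1,2]^2, I[1,3].
μ_θ-semistable layers: μ^(1)=1; μ^(2)=-4/3

((2, 2, 0); (1, 1, 1))


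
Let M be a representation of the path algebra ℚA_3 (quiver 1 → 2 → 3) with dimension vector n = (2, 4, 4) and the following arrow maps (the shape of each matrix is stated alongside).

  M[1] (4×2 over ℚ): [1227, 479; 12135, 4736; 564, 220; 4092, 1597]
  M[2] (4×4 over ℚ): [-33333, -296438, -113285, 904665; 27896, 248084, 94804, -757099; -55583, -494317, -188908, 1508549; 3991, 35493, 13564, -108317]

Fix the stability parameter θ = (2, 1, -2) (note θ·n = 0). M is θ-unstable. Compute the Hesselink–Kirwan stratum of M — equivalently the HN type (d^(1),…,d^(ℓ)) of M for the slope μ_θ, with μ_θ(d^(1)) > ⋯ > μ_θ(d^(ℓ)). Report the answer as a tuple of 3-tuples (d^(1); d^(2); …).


Barcode: M ≅ I[1,3]^2, I[2,2], I[2,3], I[3,3]. HN layers by μ_θ (4 steps, strictly decreasing):
  μ^(1)=1; μ^(2)=1/3; μ^(3)=-1/2; μ^(4)=-2

((0, 1, 0); (2, 2, 2); (0, 1, 1); (0, 0, 1))


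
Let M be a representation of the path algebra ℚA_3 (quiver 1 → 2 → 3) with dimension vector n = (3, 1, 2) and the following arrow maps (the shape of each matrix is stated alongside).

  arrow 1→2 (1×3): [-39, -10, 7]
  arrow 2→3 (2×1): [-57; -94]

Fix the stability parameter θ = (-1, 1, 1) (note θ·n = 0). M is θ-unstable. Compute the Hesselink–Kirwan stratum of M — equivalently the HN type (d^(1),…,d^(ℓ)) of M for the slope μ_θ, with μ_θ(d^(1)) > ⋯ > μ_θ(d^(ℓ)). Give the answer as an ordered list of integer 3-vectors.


Interval decomposition of M: I[1,1]^2, I[1,3], I[3,3].
HN type (ℓ=2): μ^(1)=1; μ^(2)=-1

((0, 1, 2); (3, 0, 0))


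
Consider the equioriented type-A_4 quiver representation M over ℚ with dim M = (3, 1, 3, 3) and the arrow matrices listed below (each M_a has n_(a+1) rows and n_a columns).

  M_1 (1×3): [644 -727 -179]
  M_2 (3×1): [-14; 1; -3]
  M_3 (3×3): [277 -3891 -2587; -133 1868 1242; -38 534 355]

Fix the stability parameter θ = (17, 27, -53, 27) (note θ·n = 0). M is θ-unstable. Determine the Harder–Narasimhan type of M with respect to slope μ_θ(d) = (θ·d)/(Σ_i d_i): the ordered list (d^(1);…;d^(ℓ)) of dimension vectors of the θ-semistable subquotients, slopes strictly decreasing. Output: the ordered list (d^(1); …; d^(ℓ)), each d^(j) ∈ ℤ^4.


Interval decomposition of M: I[1,1]^2, I[1,4], I[3,4]^2.
HN type (ℓ=4): μ^(1)=27; μ^(2)=17; μ^(3)=-3; μ^(4)=-53

((0, 0, 0, 3); (2, 0, 0, 0); (1, 1, 1, 0); (0, 0, 2, 0))


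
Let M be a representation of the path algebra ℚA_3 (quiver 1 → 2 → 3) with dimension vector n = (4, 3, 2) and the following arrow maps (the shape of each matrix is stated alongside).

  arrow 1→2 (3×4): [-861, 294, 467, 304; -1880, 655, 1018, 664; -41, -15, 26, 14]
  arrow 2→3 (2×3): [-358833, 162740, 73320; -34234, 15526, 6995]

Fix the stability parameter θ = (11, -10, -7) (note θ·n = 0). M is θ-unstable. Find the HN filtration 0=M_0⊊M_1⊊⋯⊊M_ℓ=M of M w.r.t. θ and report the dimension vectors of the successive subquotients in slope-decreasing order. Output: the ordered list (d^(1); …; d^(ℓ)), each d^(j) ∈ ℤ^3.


Interval decomposition of M: I[1,1], I[1,2], I[1,3]^2.
HN type (ℓ=3): μ^(1)=11; μ^(2)=1/2; μ^(3)=-2

((1, 0, 0); (1, 1, 0); (2, 2, 2))


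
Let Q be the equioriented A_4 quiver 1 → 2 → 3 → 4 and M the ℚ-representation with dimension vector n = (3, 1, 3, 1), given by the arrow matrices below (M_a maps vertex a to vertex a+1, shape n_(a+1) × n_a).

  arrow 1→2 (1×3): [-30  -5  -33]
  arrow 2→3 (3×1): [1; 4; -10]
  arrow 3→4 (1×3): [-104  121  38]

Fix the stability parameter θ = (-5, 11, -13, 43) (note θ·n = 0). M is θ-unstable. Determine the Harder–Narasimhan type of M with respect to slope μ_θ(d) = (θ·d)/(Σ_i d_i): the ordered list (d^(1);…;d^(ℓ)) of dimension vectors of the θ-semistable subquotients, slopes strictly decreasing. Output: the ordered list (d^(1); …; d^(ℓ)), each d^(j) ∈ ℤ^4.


Barcode: M ≅ I[1,1]^2, I[1,3], I[3,3], I[3,4]. HN layers by μ_θ (4 steps, strictly decreasing):
  μ^(1)=43; μ^(2)=-1; μ^(3)=-5; μ^(4)=-13

((0, 0, 0, 1); (0, 1, 1, 0); (3, 0, 0, 0); (0, 0, 2, 0))


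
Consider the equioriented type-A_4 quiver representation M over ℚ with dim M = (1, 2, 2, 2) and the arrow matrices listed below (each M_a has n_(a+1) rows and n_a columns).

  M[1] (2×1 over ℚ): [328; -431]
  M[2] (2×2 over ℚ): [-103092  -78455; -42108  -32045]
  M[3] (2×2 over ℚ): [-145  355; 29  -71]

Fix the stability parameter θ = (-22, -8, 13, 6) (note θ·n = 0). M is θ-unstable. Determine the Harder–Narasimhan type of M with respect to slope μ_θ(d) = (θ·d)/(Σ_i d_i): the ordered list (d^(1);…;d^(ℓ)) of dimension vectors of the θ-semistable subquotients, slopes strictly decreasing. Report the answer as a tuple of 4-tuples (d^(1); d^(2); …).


Barcode: M ≅ I[1,3], I[2,2], I[3,4], I[4,4]. HN layers by μ_θ (5 steps, strictly decreasing):
  μ^(1)=13; μ^(2)=19/2; μ^(3)=6; μ^(4)=-8; μ^(5)=-22

((0, 0, 1, 0); (0, 0, 1, 1); (0, 0, 0, 1); (0, 2, 0, 0); (1, 0, 0, 0))


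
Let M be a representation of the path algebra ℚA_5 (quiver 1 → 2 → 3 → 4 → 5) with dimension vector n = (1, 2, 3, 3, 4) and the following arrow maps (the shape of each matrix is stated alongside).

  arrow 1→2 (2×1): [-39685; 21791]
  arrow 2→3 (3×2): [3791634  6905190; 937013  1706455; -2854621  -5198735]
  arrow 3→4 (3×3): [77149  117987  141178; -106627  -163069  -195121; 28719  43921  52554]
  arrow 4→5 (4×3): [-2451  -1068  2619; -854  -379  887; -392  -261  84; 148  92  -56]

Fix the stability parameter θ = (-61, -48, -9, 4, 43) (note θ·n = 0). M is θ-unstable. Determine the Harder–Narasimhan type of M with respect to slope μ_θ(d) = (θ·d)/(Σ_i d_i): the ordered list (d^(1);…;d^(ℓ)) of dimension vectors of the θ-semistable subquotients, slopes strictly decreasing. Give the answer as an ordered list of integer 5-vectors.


Barcode: M ≅ I[1,2], I[2,5], I[3,3], I[3,5], I[4,5], I[5,5]. HN layers by μ_θ (5 steps, strictly decreasing):
  μ^(1)=43; μ^(2)=4; μ^(3)=-9; μ^(4)=-48; μ^(5)=-61

((0, 0, 0, 0, 4); (0, 0, 0, 3, 0); (0, 0, 3, 0, 0); (0, 2, 0, 0, 0); (1, 0, 0, 0, 0))


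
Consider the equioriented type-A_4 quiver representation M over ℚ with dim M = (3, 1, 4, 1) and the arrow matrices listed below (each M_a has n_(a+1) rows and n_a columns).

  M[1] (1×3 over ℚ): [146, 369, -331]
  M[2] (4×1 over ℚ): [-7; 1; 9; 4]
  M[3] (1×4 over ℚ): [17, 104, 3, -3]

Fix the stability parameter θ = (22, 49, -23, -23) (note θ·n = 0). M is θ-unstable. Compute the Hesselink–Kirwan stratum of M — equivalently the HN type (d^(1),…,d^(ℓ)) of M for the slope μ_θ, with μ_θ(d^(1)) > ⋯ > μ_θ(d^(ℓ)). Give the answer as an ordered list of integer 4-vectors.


Barcode: M ≅ I[1,1]^2, I[1,3], I[3,3]^2, I[3,4]. HN layers by μ_θ (3 steps, strictly decreasing):
  μ^(1)=22; μ^(2)=16; μ^(3)=-23

((2, 0, 0, 0); (1, 1, 1, 0); (0, 0, 3, 1))


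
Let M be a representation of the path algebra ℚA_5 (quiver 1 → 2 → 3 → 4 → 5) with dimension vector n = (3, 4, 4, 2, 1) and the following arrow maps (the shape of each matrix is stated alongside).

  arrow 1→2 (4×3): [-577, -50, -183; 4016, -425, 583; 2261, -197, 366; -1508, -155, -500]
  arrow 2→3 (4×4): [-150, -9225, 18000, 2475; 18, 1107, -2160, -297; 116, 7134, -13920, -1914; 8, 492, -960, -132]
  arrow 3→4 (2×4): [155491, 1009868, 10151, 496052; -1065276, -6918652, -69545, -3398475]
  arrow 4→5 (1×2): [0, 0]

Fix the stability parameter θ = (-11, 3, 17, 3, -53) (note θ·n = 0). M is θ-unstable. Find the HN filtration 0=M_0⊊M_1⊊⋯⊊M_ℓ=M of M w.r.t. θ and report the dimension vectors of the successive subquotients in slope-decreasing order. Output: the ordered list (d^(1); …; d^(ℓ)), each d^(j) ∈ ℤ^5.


Via rank(M_{q-1}∘⋯∘M_p): M ≅ I[1,2]^2, I[1,4], I[2,2], I[3,3]^2, I[3,4], I[5,5].
μ_θ-semistable layers: μ^(1)=17; μ^(2)=10; μ^(3)=3; μ^(4)=-11; μ^(5)=-53

((0, 0, 2, 0, 0); (0, 0, 2, 2, 0); (0, 4, 0, 0, 0); (3, 0, 0, 0, 0); (0, 0, 0, 0, 1))


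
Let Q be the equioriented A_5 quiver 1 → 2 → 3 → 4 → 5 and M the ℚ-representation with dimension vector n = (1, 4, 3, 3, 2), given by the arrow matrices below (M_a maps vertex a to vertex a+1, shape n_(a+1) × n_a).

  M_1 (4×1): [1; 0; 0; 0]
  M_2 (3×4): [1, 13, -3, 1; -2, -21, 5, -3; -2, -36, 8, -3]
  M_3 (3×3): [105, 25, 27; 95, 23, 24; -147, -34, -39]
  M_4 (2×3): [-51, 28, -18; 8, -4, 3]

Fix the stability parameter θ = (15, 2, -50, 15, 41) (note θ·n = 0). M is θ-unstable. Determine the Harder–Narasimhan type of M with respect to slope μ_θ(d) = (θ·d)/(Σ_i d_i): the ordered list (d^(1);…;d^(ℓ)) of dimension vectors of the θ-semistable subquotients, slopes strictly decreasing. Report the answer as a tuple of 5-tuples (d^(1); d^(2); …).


Interval decomposition of M: I[1,5], I[2,2], I[2,4], I[2,5].
HN type (ℓ=5): μ^(1)=41; μ^(2)=15; μ^(3)=2; μ^(4)=-11; μ^(5)=-24

((0, 0, 0, 0, 2); (0, 0, 0, 3, 0); (0, 1, 0, 0, 0); (1, 1, 1, 0, 0); (0, 2, 2, 0, 0))


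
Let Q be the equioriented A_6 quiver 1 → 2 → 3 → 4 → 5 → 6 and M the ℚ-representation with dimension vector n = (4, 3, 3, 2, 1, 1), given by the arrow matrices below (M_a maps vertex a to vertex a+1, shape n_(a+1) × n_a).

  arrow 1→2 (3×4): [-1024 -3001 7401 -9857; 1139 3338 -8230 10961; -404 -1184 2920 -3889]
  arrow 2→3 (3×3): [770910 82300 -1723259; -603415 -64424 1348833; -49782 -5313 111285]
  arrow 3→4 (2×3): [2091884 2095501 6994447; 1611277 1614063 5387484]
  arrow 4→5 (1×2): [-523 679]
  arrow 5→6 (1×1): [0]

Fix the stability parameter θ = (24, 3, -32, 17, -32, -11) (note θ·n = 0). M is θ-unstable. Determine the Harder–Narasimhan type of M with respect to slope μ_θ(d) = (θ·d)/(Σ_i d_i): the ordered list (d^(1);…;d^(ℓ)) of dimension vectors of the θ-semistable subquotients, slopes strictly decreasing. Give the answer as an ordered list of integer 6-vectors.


Via rank(M_{q-1}∘⋯∘M_p): M ≅ I[1,1], I[1,3], I[1,4], I[1,5], I[6,6].
μ_θ-semistable layers: μ^(1)=24; μ^(2)=17; μ^(3)=-5/3; μ^(4)=-4; μ^(5)=-11

((1, 0, 0, 0, 0, 0); (0, 0, 0, 1, 0, 0); (2, 2, 2, 0, 0, 0); (1, 1, 1, 1, 1, 0); (0, 0, 0, 0, 0, 1))


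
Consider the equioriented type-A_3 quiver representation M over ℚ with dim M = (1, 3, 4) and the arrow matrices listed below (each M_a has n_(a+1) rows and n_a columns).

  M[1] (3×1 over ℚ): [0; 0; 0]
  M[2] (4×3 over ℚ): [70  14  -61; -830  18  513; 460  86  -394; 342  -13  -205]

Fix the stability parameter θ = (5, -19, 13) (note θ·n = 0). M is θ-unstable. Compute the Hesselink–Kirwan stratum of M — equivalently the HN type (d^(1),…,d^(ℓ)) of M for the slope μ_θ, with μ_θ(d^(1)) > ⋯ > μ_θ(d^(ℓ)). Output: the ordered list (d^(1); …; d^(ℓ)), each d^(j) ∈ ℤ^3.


Barcode: M ≅ I[1,1], I[2,2], I[2,3]^2, I[3,3]^2. HN layers by μ_θ (3 steps, strictly decreasing):
  μ^(1)=13; μ^(2)=5; μ^(3)=-19

((0, 0, 4); (1, 0, 0); (0, 3, 0))


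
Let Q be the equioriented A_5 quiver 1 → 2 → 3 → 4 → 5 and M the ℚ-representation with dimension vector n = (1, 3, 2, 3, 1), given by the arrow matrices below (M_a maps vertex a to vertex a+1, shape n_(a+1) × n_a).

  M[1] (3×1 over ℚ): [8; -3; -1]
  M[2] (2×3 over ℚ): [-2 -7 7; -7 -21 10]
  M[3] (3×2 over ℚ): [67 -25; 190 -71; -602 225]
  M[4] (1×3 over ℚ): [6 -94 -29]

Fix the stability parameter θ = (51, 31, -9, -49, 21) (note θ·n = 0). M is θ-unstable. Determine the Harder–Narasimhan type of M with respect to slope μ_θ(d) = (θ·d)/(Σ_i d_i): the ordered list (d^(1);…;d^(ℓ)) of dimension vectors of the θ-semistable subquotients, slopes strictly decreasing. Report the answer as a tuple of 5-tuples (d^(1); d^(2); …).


Barcode: M ≅ I[1,5], I[2,2], I[2,4], I[4,4]. HN layers by μ_θ (5 steps, strictly decreasing):
  μ^(1)=31; μ^(2)=21; μ^(3)=6; μ^(4)=-9; μ^(5)=-49

((0, 1, 0, 0, 0); (0, 0, 0, 0, 1); (1, 1, 1, 1, 0); (0, 1, 1, 1, 0); (0, 0, 0, 1, 0))


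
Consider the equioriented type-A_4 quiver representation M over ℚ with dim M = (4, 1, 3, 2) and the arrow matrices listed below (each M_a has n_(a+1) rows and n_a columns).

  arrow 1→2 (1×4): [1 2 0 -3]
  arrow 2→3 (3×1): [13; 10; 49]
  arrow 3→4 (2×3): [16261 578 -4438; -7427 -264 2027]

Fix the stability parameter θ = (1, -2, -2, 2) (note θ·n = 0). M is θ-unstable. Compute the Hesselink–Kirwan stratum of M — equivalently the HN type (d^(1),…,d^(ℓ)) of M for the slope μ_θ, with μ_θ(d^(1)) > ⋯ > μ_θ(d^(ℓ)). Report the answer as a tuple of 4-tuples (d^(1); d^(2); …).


Via rank(M_{q-1}∘⋯∘M_p): M ≅ I[1,1]^3, I[1,4], I[3,3], I[3,4].
μ_θ-semistable layers: μ^(1)=2; μ^(2)=1; μ^(3)=-1; μ^(4)=-2

((0, 0, 0, 2); (3, 0, 0, 0); (1, 1, 1, 0); (0, 0, 2, 0))


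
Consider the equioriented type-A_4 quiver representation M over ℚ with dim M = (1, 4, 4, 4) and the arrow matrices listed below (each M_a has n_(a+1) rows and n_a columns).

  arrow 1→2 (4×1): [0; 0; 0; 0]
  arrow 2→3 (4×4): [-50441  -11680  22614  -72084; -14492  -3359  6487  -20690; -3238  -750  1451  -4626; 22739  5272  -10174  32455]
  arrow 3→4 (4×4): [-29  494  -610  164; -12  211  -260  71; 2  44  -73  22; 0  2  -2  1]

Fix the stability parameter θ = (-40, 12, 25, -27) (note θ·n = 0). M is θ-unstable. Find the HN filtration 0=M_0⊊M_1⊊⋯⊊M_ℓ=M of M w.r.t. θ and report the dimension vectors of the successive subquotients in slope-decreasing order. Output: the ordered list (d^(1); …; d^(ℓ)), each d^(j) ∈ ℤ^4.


Via rank(M_{q-1}∘⋯∘M_p): M ≅ I[1,1], I[2,4]^4.
μ_θ-semistable layers: μ^(1)=10/3; μ^(2)=-40

((0, 4, 4, 4); (1, 0, 0, 0))


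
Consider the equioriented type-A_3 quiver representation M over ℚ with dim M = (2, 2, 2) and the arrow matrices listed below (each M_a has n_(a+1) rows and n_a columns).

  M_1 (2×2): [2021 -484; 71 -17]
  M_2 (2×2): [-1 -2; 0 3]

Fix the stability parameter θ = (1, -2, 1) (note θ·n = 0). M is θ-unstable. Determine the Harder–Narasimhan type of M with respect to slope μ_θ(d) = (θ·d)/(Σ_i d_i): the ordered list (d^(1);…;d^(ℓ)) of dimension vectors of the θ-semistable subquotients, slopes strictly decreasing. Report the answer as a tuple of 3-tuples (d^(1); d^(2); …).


Via rank(M_{q-1}∘⋯∘M_p): M ≅ I[1,3]^2.
μ_θ-semistable layers: μ^(1)=1; μ^(2)=-1/2

((0, 0, 2); (2, 2, 0))


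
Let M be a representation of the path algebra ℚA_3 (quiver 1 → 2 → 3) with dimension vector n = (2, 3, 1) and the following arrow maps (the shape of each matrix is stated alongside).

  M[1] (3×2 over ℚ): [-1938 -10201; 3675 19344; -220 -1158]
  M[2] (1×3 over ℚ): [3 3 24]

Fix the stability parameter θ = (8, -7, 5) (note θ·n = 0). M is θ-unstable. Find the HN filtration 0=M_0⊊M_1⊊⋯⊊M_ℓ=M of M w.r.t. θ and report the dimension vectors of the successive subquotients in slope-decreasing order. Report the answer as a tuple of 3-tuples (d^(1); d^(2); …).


Via rank(M_{q-1}∘⋯∘M_p): M ≅ I[1,2], I[1,3], I[2,2].
μ_θ-semistable layers: μ^(1)=5; μ^(2)=1/2; μ^(3)=-7

((0, 0, 1); (2, 2, 0); (0, 1, 0))


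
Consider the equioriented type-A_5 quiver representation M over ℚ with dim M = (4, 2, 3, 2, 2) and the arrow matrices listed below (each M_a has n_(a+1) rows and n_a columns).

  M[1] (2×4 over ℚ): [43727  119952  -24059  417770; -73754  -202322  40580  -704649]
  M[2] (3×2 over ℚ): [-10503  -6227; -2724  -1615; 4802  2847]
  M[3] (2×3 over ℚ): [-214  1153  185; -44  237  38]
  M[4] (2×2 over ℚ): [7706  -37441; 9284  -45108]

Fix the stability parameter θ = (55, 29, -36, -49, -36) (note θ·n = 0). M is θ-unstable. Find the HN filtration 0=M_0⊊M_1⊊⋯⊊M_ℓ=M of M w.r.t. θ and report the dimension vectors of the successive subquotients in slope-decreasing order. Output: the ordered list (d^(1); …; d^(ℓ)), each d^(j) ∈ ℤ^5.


Barcode: M ≅ I[1,1]^2, I[1,3], I[1,5], I[3,5]. HN layers by μ_θ (5 steps, strictly decreasing):
  μ^(1)=55; μ^(2)=16; μ^(3)=-37/5; μ^(4)=-36; μ^(5)=-85/2

((2, 0, 0, 0, 0); (1, 1, 1, 0, 0); (1, 1, 1, 1, 1); (0, 0, 0, 0, 1); (0, 0, 1, 1, 0))


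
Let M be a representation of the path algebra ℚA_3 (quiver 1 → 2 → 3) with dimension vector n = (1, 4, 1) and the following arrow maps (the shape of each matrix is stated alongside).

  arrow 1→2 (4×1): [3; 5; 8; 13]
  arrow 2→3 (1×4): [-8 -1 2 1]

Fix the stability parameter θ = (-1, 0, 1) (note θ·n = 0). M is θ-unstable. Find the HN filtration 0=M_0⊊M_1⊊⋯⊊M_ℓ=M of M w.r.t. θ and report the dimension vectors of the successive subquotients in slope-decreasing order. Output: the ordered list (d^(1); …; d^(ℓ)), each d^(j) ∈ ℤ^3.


Interval decomposition of M: I[1,2], I[2,2]^2, I[2,3].
HN type (ℓ=3): μ^(1)=1; μ^(2)=0; μ^(3)=-1

((0, 0, 1); (0, 4, 0); (1, 0, 0))


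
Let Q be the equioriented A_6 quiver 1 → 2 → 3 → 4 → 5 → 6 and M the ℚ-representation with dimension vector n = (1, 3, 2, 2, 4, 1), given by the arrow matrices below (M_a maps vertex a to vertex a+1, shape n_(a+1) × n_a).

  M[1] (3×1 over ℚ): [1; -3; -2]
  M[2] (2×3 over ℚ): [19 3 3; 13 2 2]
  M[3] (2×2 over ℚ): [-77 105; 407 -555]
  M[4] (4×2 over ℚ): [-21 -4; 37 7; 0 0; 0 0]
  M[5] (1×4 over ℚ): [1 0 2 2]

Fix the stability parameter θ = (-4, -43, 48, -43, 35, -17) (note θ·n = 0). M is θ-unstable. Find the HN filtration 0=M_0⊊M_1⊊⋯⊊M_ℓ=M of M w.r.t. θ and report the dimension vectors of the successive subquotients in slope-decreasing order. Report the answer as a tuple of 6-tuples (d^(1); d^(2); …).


Barcode: M ≅ I[1,6], I[2,2], I[2,3], I[4,5], I[5,5]^2. HN layers by μ_θ (6 steps, strictly decreasing):
  μ^(1)=48; μ^(2)=35; μ^(3)=9; μ^(4)=5/2; μ^(5)=-47/2; μ^(6)=-43

((0, 0, 1, 0, 0, 0); (0, 0, 0, 0, 3, 0); (0, 0, 0, 0, 1, 1); (0, 0, 1, 1, 0, 0); (1, 1, 0, 0, 0, 0); (0, 2, 0, 1, 0, 0))


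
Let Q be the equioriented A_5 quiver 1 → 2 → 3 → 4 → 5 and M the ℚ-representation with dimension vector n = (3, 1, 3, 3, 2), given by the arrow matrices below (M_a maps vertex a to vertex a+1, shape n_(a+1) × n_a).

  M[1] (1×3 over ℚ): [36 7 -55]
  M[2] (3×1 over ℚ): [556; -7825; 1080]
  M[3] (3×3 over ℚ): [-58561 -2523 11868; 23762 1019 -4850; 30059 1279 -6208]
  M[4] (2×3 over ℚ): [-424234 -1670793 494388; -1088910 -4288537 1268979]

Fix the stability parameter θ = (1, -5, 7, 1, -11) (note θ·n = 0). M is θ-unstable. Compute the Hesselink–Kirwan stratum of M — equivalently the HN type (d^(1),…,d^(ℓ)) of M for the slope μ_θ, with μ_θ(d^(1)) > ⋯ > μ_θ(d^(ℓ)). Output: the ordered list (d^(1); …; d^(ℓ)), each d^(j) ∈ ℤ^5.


Via rank(M_{q-1}∘⋯∘M_p): M ≅ I[1,1]^2, I[1,5], I[3,3], I[3,5], I[4,4].
μ_θ-semistable layers: μ^(1)=7; μ^(2)=1; μ^(3)=-1; μ^(4)=-2

((0, 0, 1, 0, 0); (2, 0, 0, 1, 0); (0, 0, 2, 2, 2); (1, 1, 0, 0, 0))


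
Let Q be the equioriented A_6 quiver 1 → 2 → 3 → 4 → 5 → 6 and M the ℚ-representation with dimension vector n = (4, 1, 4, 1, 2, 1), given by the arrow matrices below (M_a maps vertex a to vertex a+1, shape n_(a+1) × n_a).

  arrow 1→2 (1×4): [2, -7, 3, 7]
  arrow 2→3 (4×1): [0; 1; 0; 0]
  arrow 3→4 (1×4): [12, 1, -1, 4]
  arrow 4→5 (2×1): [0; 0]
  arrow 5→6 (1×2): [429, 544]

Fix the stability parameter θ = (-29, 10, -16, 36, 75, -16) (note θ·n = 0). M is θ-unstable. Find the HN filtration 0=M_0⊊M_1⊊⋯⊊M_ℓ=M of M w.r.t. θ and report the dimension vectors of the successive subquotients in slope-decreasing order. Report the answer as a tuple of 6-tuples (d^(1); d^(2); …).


Barcode: M ≅ I[1,1]^3, I[1,4], I[3,3]^3, I[5,5], I[5,6]. HN layers by μ_θ (6 steps, strictly decreasing):
  μ^(1)=75; μ^(2)=36; μ^(3)=59/2; μ^(4)=-3; μ^(5)=-16; μ^(6)=-29

((0, 0, 0, 0, 1, 0); (0, 0, 0, 1, 0, 0); (0, 0, 0, 0, 1, 1); (0, 1, 1, 0, 0, 0); (0, 0, 3, 0, 0, 0); (4, 0, 0, 0, 0, 0))


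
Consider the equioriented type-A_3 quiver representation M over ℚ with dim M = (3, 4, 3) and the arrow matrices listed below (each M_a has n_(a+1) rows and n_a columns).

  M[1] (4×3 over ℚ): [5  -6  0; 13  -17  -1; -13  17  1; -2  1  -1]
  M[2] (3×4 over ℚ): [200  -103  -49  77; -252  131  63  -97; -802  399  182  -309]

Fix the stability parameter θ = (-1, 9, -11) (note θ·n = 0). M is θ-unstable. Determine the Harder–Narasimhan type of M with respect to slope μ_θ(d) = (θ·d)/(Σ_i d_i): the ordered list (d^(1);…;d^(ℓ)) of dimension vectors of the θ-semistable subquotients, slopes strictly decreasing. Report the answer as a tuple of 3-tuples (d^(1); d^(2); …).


Via rank(M_{q-1}∘⋯∘M_p): M ≅ I[1,1], I[1,3]^2, I[2,2]^2, I[3,3].
μ_θ-semistable layers: μ^(1)=9; μ^(2)=-1; μ^(3)=-11

((0, 2, 0); (3, 2, 2); (0, 0, 1))


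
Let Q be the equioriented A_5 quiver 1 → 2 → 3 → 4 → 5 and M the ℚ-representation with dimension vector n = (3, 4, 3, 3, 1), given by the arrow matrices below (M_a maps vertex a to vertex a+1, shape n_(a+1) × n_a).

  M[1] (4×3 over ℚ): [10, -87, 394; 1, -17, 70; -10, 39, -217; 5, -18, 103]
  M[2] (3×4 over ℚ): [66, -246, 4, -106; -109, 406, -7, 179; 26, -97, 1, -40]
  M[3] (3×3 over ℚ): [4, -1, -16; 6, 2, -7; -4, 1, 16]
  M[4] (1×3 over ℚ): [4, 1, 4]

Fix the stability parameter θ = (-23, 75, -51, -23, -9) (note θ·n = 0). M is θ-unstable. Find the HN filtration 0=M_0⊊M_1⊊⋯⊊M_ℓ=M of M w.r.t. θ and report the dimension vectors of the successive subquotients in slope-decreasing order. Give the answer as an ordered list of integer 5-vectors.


Via rank(M_{q-1}∘⋯∘M_p): M ≅ I[1,3], I[1,4], I[1,5], I[2,2], I[4,4].
μ_θ-semistable layers: μ^(1)=75; μ^(2)=12; μ^(3)=1/3; μ^(4)=-2; μ^(5)=-23

((0, 1, 0, 0, 0); (0, 1, 1, 0, 0); (0, 1, 1, 1, 0); (0, 1, 1, 1, 1); (3, 0, 0, 1, 0))


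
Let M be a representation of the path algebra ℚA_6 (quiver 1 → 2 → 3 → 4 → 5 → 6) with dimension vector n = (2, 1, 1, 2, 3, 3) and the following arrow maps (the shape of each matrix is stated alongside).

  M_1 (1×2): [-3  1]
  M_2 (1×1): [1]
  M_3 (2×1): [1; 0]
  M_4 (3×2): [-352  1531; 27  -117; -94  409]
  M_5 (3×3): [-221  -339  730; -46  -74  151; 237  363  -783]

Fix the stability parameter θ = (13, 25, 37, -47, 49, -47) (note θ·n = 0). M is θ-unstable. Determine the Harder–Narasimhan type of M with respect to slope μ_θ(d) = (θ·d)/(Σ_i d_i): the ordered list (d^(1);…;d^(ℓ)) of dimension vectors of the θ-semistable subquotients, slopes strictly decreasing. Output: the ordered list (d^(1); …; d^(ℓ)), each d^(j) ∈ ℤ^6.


Barcode: M ≅ I[1,1], I[1,6], I[4,6], I[5,5], I[6,6]. HN layers by μ_θ (5 steps, strictly decreasing):
  μ^(1)=49; μ^(2)=13; μ^(3)=5; μ^(4)=1; μ^(5)=-47

((0, 0, 0, 0, 1, 0); (1, 0, 0, 0, 0, 0); (1, 1, 1, 1, 1, 1); (0, 0, 0, 0, 1, 1); (0, 0, 0, 1, 0, 1))


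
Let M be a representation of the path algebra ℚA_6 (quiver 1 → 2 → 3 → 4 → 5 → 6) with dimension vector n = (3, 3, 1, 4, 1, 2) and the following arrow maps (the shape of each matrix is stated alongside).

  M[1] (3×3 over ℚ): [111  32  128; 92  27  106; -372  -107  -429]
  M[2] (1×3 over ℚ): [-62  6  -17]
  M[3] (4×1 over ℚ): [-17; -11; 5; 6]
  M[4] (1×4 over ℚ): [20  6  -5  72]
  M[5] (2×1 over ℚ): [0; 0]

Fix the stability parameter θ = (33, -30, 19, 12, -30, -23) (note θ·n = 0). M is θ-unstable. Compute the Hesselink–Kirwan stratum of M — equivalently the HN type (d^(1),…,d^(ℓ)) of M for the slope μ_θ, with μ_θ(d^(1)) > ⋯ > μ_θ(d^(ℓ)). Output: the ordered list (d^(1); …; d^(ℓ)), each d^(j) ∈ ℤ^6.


Interval decomposition of M: I[1,2]^2, I[1,5], I[4,4]^3, I[6,6]^2.
HN type (ℓ=4): μ^(1)=12; μ^(2)=3/2; μ^(3)=4/5; μ^(4)=-23

((0, 0, 0, 3, 0, 0); (2, 2, 0, 0, 0, 0); (1, 1, 1, 1, 1, 0); (0, 0, 0, 0, 0, 2))


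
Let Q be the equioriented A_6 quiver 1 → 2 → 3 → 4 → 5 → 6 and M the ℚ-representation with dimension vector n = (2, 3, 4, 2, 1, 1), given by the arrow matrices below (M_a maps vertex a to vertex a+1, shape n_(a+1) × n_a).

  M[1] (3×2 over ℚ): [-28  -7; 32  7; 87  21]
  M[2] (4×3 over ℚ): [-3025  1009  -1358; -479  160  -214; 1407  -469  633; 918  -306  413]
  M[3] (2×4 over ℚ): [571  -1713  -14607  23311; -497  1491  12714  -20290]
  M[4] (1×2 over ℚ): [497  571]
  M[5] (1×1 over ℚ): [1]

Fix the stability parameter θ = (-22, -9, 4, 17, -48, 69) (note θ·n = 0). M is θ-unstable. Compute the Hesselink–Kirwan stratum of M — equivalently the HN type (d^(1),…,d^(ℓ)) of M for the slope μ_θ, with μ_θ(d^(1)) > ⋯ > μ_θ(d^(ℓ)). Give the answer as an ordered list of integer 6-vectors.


Barcode: M ≅ I[1,3], I[1,4], I[2,6], I[3,3]. HN layers by μ_θ (5 steps, strictly decreasing):
  μ^(1)=69; μ^(2)=17; μ^(3)=4; μ^(4)=-9; μ^(5)=-22

((0, 0, 0, 0, 0, 1); (0, 0, 0, 1, 0, 0); (0, 0, 3, 0, 0, 0); (0, 3, 1, 1, 1, 0); (2, 0, 0, 0, 0, 0))


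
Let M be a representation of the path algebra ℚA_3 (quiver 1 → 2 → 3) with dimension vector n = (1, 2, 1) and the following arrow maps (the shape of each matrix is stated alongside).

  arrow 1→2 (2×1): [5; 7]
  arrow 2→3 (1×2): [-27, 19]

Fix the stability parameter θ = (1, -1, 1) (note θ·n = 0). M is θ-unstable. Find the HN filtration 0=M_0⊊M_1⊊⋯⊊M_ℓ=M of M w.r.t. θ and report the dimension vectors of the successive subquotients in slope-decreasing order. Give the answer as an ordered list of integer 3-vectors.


Interval decomposition of M: I[1,3], I[2,2].
HN type (ℓ=3): μ^(1)=1; μ^(2)=0; μ^(3)=-1

((0, 0, 1); (1, 1, 0); (0, 1, 0))


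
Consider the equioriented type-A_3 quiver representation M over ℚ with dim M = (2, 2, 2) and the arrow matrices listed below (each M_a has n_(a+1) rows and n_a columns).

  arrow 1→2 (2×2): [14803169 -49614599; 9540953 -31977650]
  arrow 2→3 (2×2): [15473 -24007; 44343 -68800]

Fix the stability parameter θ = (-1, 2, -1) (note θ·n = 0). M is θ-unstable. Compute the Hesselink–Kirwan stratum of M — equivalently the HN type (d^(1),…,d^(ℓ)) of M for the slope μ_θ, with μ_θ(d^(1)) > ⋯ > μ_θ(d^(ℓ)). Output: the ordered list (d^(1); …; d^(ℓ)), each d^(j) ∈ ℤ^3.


Interval decomposition of M: I[1,3]^2.
HN type (ℓ=2): μ^(1)=1/2; μ^(2)=-1

((0, 2, 2); (2, 0, 0))


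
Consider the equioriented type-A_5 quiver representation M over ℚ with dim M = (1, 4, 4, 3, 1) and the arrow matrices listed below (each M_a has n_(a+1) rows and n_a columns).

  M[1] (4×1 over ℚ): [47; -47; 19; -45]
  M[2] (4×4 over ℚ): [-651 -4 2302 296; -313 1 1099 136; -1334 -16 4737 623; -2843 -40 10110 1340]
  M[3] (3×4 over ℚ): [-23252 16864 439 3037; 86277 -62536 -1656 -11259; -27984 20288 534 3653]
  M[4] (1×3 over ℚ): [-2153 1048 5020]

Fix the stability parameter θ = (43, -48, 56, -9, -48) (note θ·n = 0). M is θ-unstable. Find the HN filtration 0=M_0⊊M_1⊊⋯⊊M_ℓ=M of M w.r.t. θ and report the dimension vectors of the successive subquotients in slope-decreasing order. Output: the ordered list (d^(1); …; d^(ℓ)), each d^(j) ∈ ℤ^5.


Via rank(M_{q-1}∘⋯∘M_p): M ≅ I[1,5], I[2,3], I[2,4]^2.
μ_θ-semistable layers: μ^(1)=56; μ^(2)=47/2; μ^(3)=-1/3; μ^(4)=-5/2; μ^(5)=-48

((0, 0, 1, 0, 0); (0, 0, 2, 2, 0); (0, 0, 1, 1, 1); (1, 1, 0, 0, 0); (0, 3, 0, 0, 0))


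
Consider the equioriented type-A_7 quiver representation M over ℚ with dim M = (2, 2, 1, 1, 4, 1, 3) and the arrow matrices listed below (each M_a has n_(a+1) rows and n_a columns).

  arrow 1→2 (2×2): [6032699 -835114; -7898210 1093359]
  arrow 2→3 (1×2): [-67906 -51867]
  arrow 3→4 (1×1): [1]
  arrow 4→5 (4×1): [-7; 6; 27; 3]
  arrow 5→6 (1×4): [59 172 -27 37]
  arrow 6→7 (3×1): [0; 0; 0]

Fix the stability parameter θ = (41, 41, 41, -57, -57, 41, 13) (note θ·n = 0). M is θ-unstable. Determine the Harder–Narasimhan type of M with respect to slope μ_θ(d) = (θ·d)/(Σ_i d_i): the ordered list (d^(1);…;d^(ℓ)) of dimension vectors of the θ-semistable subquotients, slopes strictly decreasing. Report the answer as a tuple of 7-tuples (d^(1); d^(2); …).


Interval decomposition of M: I[1,2], I[1,6], I[5,5]^3, I[7,7]^3.
HN type (ℓ=4): μ^(1)=41; μ^(2)=13; μ^(3)=9/5; μ^(4)=-57

((1, 1, 0, 0, 0, 1, 0); (0, 0, 0, 0, 0, 0, 3); (1, 1, 1, 1, 1, 0, 0); (0, 0, 0, 0, 3, 0, 0))


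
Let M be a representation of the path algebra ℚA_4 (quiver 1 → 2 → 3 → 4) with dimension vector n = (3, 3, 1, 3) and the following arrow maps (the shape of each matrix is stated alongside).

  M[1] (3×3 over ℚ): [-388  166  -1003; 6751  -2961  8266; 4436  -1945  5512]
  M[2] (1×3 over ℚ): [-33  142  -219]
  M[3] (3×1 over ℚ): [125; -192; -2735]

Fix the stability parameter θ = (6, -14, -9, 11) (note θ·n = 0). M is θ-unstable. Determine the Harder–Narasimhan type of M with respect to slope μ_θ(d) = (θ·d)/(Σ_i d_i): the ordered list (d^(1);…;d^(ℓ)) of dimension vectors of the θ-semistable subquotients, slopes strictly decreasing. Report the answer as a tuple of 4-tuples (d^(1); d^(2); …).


Interval decomposition of M: I[1,2]^2, I[1,4], I[4,4]^2.
HN type (ℓ=3): μ^(1)=11; μ^(2)=-4; μ^(3)=-17/3

((0, 0, 0, 3); (2, 2, 0, 0); (1, 1, 1, 0))


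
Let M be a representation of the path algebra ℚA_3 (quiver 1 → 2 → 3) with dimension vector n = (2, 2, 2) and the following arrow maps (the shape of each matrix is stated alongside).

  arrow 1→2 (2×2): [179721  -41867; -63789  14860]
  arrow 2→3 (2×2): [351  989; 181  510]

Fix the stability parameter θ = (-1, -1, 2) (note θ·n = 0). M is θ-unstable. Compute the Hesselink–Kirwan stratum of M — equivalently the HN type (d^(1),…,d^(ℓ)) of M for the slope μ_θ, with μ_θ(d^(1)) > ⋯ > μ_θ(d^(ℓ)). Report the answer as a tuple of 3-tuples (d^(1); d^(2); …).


Barcode: M ≅ I[1,3]^2. HN layers by μ_θ (2 steps, strictly decreasing):
  μ^(1)=2; μ^(2)=-1

((0, 0, 2); (2, 2, 0))


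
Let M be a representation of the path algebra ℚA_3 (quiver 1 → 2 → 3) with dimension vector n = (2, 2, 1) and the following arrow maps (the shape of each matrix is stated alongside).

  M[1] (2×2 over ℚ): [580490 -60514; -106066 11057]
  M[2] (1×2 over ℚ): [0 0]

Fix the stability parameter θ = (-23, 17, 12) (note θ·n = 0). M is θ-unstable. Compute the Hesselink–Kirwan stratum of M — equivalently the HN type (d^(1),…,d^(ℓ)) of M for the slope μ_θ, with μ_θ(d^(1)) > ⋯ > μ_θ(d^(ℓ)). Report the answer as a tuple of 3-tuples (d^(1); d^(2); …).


Via rank(M_{q-1}∘⋯∘M_p): M ≅ I[1,2]^2, I[3,3].
μ_θ-semistable layers: μ^(1)=17; μ^(2)=12; μ^(3)=-23

((0, 2, 0); (0, 0, 1); (2, 0, 0))


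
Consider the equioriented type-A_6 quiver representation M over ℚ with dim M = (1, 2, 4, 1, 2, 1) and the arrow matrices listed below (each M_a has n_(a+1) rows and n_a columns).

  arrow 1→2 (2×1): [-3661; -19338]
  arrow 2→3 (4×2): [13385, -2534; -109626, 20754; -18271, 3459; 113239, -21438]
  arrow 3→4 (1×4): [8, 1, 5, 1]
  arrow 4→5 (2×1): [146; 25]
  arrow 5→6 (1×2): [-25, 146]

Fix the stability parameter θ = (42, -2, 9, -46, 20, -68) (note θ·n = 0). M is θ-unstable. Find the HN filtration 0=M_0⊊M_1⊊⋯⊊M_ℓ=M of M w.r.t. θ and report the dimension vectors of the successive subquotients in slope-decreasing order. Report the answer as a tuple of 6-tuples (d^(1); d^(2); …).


Via rank(M_{q-1}∘⋯∘M_p): M ≅ I[1,3], I[2,5], I[3,3]^2, I[5,6].
μ_θ-semistable layers: μ^(1)=20; μ^(2)=49/3; μ^(3)=9; μ^(4)=-13; μ^(5)=-24

((0, 0, 0, 0, 1, 0); (1, 1, 1, 0, 0, 0); (0, 0, 2, 0, 0, 0); (0, 1, 1, 1, 0, 0); (0, 0, 0, 0, 1, 1))


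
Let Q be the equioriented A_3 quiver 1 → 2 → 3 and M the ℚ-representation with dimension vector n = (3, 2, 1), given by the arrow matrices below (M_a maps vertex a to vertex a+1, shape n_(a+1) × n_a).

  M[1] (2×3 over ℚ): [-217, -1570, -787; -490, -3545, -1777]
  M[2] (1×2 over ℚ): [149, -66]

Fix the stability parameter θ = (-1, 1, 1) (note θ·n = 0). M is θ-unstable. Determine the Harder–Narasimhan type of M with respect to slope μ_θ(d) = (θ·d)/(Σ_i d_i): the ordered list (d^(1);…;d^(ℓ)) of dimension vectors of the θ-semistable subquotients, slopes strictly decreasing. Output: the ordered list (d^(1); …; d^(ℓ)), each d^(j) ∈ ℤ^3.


Barcode: M ≅ I[1,1], I[1,2], I[1,3]. HN layers by μ_θ (2 steps, strictly decreasing):
  μ^(1)=1; μ^(2)=-1

((0, 2, 1); (3, 0, 0))


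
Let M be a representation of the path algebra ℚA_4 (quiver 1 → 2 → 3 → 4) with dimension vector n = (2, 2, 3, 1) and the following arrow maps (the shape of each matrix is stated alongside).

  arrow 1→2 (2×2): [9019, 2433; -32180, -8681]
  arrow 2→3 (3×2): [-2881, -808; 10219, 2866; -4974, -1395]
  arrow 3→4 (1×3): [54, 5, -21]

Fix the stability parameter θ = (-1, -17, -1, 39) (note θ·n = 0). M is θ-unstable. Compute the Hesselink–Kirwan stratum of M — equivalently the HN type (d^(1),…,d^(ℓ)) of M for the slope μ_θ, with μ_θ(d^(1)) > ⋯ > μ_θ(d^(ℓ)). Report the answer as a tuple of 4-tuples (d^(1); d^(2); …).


Interval decomposition of M: I[1,3], I[1,4], I[3,3].
HN type (ℓ=3): μ^(1)=39; μ^(2)=-1; μ^(3)=-9

((0, 0, 0, 1); (0, 0, 3, 0); (2, 2, 0, 0))


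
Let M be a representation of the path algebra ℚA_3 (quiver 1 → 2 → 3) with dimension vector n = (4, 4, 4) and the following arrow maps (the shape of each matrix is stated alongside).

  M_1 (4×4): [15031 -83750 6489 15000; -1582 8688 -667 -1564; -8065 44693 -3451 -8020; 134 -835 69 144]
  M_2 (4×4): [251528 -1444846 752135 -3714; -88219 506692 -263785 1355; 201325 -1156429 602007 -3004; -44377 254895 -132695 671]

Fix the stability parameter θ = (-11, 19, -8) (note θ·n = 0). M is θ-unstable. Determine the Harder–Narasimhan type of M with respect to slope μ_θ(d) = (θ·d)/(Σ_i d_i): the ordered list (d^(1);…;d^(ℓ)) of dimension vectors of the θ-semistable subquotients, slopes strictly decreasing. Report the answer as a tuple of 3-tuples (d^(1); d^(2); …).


Interval decomposition of M: I[1,1], I[1,3]^3, I[2,3].
HN type (ℓ=2): μ^(1)=11/2; μ^(2)=-11

((0, 4, 4); (4, 0, 0))
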